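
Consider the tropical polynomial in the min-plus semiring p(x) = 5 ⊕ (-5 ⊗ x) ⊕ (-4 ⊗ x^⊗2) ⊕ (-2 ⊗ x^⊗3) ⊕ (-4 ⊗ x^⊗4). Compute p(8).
p(8) = 3

A tropical monomial a ⊗ x^⊗i evaluates to a + i · x. Evaluating each term at x = 8:
  Term 0 contributes 5 + 0 · 8 = 5
  Term 1 contributes -5 + 1 · 8 = 3
  Term 2 contributes -4 + 2 · 8 = 12
  Term 3 contributes -2 + 3 · 8 = 22
  Term 4 contributes -4 + 4 · 8 = 28
p(8) = ⊕ of these = min[5, 3, 12, 22, 28] = 3.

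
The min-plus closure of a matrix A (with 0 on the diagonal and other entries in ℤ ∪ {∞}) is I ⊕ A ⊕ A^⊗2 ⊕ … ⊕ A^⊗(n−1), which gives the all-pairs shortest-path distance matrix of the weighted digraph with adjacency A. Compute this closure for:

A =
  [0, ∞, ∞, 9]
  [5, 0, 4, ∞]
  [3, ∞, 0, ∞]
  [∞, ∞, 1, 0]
Closure =
  [0, ∞, 10, 9]
  [5, 0, 4, 14]
  [3, ∞, 0, 12]
  [4, ∞, 1, 0]

This is the Floyd-Warshall all-pairs shortest-path computation. For each intermediate vertex k = 0, 1, …, 3, update dist[i][j] ← min(dist[i][j], dist[i][k] + dist[k][j]). The final matrix gives, for each (i, j), the minimum total weight of any directed path from i to j (possibly empty when i = j).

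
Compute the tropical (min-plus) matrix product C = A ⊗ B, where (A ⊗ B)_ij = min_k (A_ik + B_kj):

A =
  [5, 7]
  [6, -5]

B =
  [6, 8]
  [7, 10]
A ⊗ B =
  [11, 13]
  [2, 5]

Apply the min-plus product entry-by-entry:
  C[0][0] = min over k of (A[0][0] + B[0][0] = 5 + 6 = 11, A[0][1] + B[1][0] = 7 + 7 = 14) = 11 (attained at k = 0)
  C[0][1] = min over k of (A[0][0] + B[0][1] = 5 + 8 = 13, A[0][1] + B[1][1] = 7 + 10 = 17) = 13 (attained at k = 0)
  C[1][0] = min over k of (A[1][0] + B[0][0] = 6 + 6 = 12, A[1][1] + B[1][0] = -5 + 7 = 2) = 2 (attained at k = 1)
  C[1][1] = min over k of (A[1][0] + B[0][1] = 6 + 8 = 14, A[1][1] + B[1][1] = -5 + 10 = 5) = 5 (attained at k = 1)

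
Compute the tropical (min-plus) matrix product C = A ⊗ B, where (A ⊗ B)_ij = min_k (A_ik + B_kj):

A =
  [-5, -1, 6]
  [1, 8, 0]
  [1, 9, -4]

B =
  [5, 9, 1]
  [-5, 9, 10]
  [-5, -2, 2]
A ⊗ B =
  [-6, 4, -4]
  [-5, -2, 2]
  [-9, -6, -2]

Apply the min-plus product entry-by-entry:
  C[0][0] = min over k of (A[0][0] + B[0][0] = -5 + 5 = 0, A[0][1] + B[1][0] = -1 + -5 = -6, A[0][2] + B[2][0] = 6 + -5 = 1) = -6 (attained at k = 1)
  C[0][1] = min over k of (A[0][0] + B[0][1] = -5 + 9 = 4, A[0][1] + B[1][1] = -1 + 9 = 8, A[0][2] + B[2][1] = 6 + -2 = 4) = 4 (attained at k = 0)
  C[0][2] = min over k of (A[0][0] + B[0][2] = -5 + 1 = -4, A[0][1] + B[1][2] = -1 + 10 = 9, A[0][2] + B[2][2] = 6 + 2 = 8) = -4 (attained at k = 0)
  C[1][0] = min over k of (A[1][0] + B[0][0] = 1 + 5 = 6, A[1][1] + B[1][0] = 8 + -5 = 3, A[1][2] + B[2][0] = 0 + -5 = -5) = -5 (attained at k = 2)
  C[1][1] = min over k of (A[1][0] + B[0][1] = 1 + 9 = 10, A[1][1] + B[1][1] = 8 + 9 = 17, A[1][2] + B[2][1] = 0 + -2 = -2) = -2 (attained at k = 2)
  C[1][2] = min over k of (A[1][0] + B[0][2] = 1 + 1 = 2, A[1][1] + B[1][2] = 8 + 10 = 18, A[1][2] + B[2][2] = 0 + 2 = 2) = 2 (attained at k = 0)
  C[2][0] = min over k of (A[2][0] + B[0][0] = 1 + 5 = 6, A[2][1] + B[1][0] = 9 + -5 = 4, A[2][2] + B[2][0] = -4 + -5 = -9) = -9 (attained at k = 2)
  C[2][1] = min over k of (A[2][0] + B[0][1] = 1 + 9 = 10, A[2][1] + B[1][1] = 9 + 9 = 18, A[2][2] + B[2][1] = -4 + -2 = -6) = -6 (attained at k = 2)
  C[2][2] = min over k of (A[2][0] + B[0][2] = 1 + 1 = 2, A[2][1] + B[1][2] = 9 + 10 = 19, A[2][2] + B[2][2] = -4 + 2 = -2) = -2 (attained at k = 2)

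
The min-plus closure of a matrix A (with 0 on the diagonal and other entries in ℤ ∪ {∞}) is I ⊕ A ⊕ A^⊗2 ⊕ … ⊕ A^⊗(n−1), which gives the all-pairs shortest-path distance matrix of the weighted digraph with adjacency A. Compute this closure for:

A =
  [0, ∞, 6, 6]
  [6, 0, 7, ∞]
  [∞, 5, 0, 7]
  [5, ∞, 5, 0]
Closure =
  [0, 11, 6, 6]
  [6, 0, 7, 12]
  [11, 5, 0, 7]
  [5, 10, 5, 0]

This is the Floyd-Warshall all-pairs shortest-path computation. For each intermediate vertex k = 0, 1, …, 3, update dist[i][j] ← min(dist[i][j], dist[i][k] + dist[k][j]). The final matrix gives, for each (i, j), the minimum total weight of any directed path from i to j (possibly empty when i = j).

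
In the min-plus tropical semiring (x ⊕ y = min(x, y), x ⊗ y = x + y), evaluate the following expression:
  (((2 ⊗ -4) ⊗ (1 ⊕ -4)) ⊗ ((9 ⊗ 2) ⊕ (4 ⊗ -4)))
(((2 ⊗ -4) ⊗ (1 ⊕ -4)) ⊗ ((9 ⊗ 2) ⊕ (4 ⊗ -4))) = -6

Expand innermost to outermost. Recall ⊕ takes the minimum of its arguments and ⊗ takes their sum. Working out the expression (((2 ⊗ -4) ⊗ (1 ⊕ -4)) ⊗ ((9 ⊗ 2) ⊕ (4 ⊗ -4))) gives -6.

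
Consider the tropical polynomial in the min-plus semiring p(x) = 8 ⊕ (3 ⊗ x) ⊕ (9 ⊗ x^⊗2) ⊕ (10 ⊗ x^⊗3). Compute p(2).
p(2) = 5

A tropical monomial a ⊗ x^⊗i evaluates to a + i · x. Evaluating each term at x = 2:
  Term 0 contributes 8 + 0 · 2 = 8
  Term 1 contributes 3 + 1 · 2 = 5
  Term 2 contributes 9 + 2 · 2 = 13
  Term 3 contributes 10 + 3 · 2 = 16
p(2) = ⊕ of these = min[8, 5, 13, 16] = 5.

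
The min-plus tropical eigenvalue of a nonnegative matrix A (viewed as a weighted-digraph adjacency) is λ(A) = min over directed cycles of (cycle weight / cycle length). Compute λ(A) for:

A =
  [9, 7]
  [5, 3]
λ(A) = 3

Enumerate directed cycles and compute their means (weight / length). Sample:
  cycle 0 → 0: weight = 9, length = 1, mean = 9/1 ≈ 9.000
  cycle 1 → 1: weight = 3, length = 1, mean = 3/1 ≈ 3.000
  cycle 0 → 1 → 0: weight = 12, length = 2, mean = 12/2 ≈ 6.000
  cycle 1 → 0 → 1: weight = 12, length = 2, mean = 12/2 ≈ 6.000
Minimum mean = 3.000, attained e.g. along the cycle 1 → 1 with weight 3 and length 1. So λ(A) = 3/1 = 3.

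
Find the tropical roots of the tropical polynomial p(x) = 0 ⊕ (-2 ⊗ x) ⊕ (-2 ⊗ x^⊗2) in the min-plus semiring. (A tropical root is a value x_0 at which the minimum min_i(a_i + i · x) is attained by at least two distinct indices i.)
Roots: {0, 2}

Each tropical root is a break point of the lower envelope of the lines y = a_i + i · x (there are 3 lines, with slopes 0, 1, ..., 2). Only the lines that attain the minimum somewhere contribute to roots; other lines are dominated. Here the surviving (envelope) indices are i = 2, i = 1, i = 0.
Intersections between consecutive envelope lines give the roots: for adjacent envelope indices i < j the intersection is x = (a_i − a_j) / (j − i). Reading off the sorted break points: {0, 2}.
Verification: at each break x_0, at least two indices attain the minimum of min_i(a_i + i · x_0).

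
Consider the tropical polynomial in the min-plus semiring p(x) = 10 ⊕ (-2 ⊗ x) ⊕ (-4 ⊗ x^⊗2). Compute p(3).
p(3) = 1

A tropical monomial a ⊗ x^⊗i evaluates to a + i · x. Evaluating each term at x = 3:
  Term 0 contributes 10 + 0 · 3 = 10
  Term 1 contributes -2 + 1 · 3 = 1
  Term 2 contributes -4 + 2 · 3 = 2
p(3) = ⊕ of these = min[10, 1, 2] = 1.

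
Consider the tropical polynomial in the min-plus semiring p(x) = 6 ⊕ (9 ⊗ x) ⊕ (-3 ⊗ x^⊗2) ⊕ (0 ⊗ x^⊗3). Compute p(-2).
p(-2) = -7

A tropical monomial a ⊗ x^⊗i evaluates to a + i · x. Evaluating each term at x = -2:
  Term 0 contributes 6 + 0 · -2 = 6
  Term 1 contributes 9 + 1 · -2 = 7
  Term 2 contributes -3 + 2 · -2 = -7
  Term 3 contributes 0 + 3 · -2 = -6
p(-2) = ⊕ of these = min[6, 7, -7, -6] = -7.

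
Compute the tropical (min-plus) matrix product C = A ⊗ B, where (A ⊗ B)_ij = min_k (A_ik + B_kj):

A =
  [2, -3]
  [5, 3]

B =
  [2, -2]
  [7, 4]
A ⊗ B =
  [4, 0]
  [7, 3]

Apply the min-plus product entry-by-entry:
  C[0][0] = min over k of (A[0][0] + B[0][0] = 2 + 2 = 4, A[0][1] + B[1][0] = -3 + 7 = 4) = 4 (attained at k = 0)
  C[0][1] = min over k of (A[0][0] + B[0][1] = 2 + -2 = 0, A[0][1] + B[1][1] = -3 + 4 = 1) = 0 (attained at k = 0)
  C[1][0] = min over k of (A[1][0] + B[0][0] = 5 + 2 = 7, A[1][1] + B[1][0] = 3 + 7 = 10) = 7 (attained at k = 0)
  C[1][1] = min over k of (A[1][0] + B[0][1] = 5 + -2 = 3, A[1][1] + B[1][1] = 3 + 4 = 7) = 3 (attained at k = 0)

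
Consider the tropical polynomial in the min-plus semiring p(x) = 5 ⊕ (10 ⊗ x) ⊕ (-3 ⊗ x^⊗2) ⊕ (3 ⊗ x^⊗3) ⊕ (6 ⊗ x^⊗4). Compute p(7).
p(7) = 5

A tropical monomial a ⊗ x^⊗i evaluates to a + i · x. Evaluating each term at x = 7:
  Term 0 contributes 5 + 0 · 7 = 5
  Term 1 contributes 10 + 1 · 7 = 17
  Term 2 contributes -3 + 2 · 7 = 11
  Term 3 contributes 3 + 3 · 7 = 24
  Term 4 contributes 6 + 4 · 7 = 34
p(7) = ⊕ of these = min[5, 17, 11, 24, 34] = 5.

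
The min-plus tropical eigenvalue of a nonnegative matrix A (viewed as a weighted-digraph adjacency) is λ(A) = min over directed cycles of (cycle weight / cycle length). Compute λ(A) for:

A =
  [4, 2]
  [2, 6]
λ(A) = 2

Enumerate directed cycles and compute their means (weight / length). Sample:
  cycle 0 → 0: weight = 4, length = 1, mean = 4/1 ≈ 4.000
  cycle 1 → 1: weight = 6, length = 1, mean = 6/1 ≈ 6.000
  cycle 0 → 1 → 0: weight = 4, length = 2, mean = 4/2 ≈ 2.000
  cycle 1 → 0 → 1: weight = 4, length = 2, mean = 4/2 ≈ 2.000
Minimum mean = 2.000, attained e.g. along the cycle 0 → 1 → 0 with weight 4 and length 2. So λ(A) = 4/2 = 2.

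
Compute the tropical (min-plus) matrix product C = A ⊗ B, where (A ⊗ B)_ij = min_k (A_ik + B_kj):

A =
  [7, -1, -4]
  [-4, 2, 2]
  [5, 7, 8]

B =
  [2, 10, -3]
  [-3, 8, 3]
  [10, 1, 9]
A ⊗ B =
  [-4, -3, 2]
  [-2, 3, -7]
  [4, 9, 2]

Apply the min-plus product entry-by-entry:
  C[0][0] = min over k of (A[0][0] + B[0][0] = 7 + 2 = 9, A[0][1] + B[1][0] = -1 + -3 = -4, A[0][2] + B[2][0] = -4 + 10 = 6) = -4 (attained at k = 1)
  C[0][1] = min over k of (A[0][0] + B[0][1] = 7 + 10 = 17, A[0][1] + B[1][1] = -1 + 8 = 7, A[0][2] + B[2][1] = -4 + 1 = -3) = -3 (attained at k = 2)
  C[0][2] = min over k of (A[0][0] + B[0][2] = 7 + -3 = 4, A[0][1] + B[1][2] = -1 + 3 = 2, A[0][2] + B[2][2] = -4 + 9 = 5) = 2 (attained at k = 1)
  C[1][0] = min over k of (A[1][0] + B[0][0] = -4 + 2 = -2, A[1][1] + B[1][0] = 2 + -3 = -1, A[1][2] + B[2][0] = 2 + 10 = 12) = -2 (attained at k = 0)
  C[1][1] = min over k of (A[1][0] + B[0][1] = -4 + 10 = 6, A[1][1] + B[1][1] = 2 + 8 = 10, A[1][2] + B[2][1] = 2 + 1 = 3) = 3 (attained at k = 2)
  C[1][2] = min over k of (A[1][0] + B[0][2] = -4 + -3 = -7, A[1][1] + B[1][2] = 2 + 3 = 5, A[1][2] + B[2][2] = 2 + 9 = 11) = -7 (attained at k = 0)
  C[2][0] = min over k of (A[2][0] + B[0][0] = 5 + 2 = 7, A[2][1] + B[1][0] = 7 + -3 = 4, A[2][2] + B[2][0] = 8 + 10 = 18) = 4 (attained at k = 1)
  C[2][1] = min over k of (A[2][0] + B[0][1] = 5 + 10 = 15, A[2][1] + B[1][1] = 7 + 8 = 15, A[2][2] + B[2][1] = 8 + 1 = 9) = 9 (attained at k = 2)
  C[2][2] = min over k of (A[2][0] + B[0][2] = 5 + -3 = 2, A[2][1] + B[1][2] = 7 + 3 = 10, A[2][2] + B[2][2] = 8 + 9 = 17) = 2 (attained at k = 0)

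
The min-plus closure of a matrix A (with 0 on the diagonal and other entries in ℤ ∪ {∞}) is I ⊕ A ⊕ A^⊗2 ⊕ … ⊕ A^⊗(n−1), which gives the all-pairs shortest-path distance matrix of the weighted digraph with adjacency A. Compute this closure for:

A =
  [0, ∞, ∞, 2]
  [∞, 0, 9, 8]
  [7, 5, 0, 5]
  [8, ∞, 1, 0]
Closure =
  [0, 8, 3, 2]
  [16, 0, 9, 8]
  [7, 5, 0, 5]
  [8, 6, 1, 0]

This is the Floyd-Warshall all-pairs shortest-path computation. For each intermediate vertex k = 0, 1, …, 3, update dist[i][j] ← min(dist[i][j], dist[i][k] + dist[k][j]). The final matrix gives, for each (i, j), the minimum total weight of any directed path from i to j (possibly empty when i = j).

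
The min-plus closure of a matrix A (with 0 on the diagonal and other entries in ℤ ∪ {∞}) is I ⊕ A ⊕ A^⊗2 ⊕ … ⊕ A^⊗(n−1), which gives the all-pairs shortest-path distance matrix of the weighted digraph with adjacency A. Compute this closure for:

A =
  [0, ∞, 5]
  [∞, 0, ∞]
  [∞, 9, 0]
Closure =
  [0, 14, 5]
  [∞, 0, ∞]
  [∞, 9, 0]

This is the Floyd-Warshall all-pairs shortest-path computation. For each intermediate vertex k = 0, 1, …, 2, update dist[i][j] ← min(dist[i][j], dist[i][k] + dist[k][j]). The final matrix gives, for each (i, j), the minimum total weight of any directed path from i to j (possibly empty when i = j).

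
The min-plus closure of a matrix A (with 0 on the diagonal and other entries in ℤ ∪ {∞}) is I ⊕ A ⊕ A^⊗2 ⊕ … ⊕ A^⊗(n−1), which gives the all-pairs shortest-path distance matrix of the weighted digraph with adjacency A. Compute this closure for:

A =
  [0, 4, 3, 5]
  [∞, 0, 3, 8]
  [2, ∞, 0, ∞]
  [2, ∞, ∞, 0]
Closure =
  [0, 4, 3, 5]
  [5, 0, 3, 8]
  [2, 6, 0, 7]
  [2, 6, 5, 0]

This is the Floyd-Warshall all-pairs shortest-path computation. For each intermediate vertex k = 0, 1, …, 3, update dist[i][j] ← min(dist[i][j], dist[i][k] + dist[k][j]). The final matrix gives, for each (i, j), the minimum total weight of any directed path from i to j (possibly empty when i = j).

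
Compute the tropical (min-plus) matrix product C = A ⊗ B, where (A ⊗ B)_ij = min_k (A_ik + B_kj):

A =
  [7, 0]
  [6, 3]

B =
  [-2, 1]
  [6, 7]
A ⊗ B =
  [5, 7]
  [4, 7]

Apply the min-plus product entry-by-entry:
  C[0][0] = min over k of (A[0][0] + B[0][0] = 7 + -2 = 5, A[0][1] + B[1][0] = 0 + 6 = 6) = 5 (attained at k = 0)
  C[0][1] = min over k of (A[0][0] + B[0][1] = 7 + 1 = 8, A[0][1] + B[1][1] = 0 + 7 = 7) = 7 (attained at k = 1)
  C[1][0] = min over k of (A[1][0] + B[0][0] = 6 + -2 = 4, A[1][1] + B[1][0] = 3 + 6 = 9) = 4 (attained at k = 0)
  C[1][1] = min over k of (A[1][0] + B[0][1] = 6 + 1 = 7, A[1][1] + B[1][1] = 3 + 7 = 10) = 7 (attained at k = 0)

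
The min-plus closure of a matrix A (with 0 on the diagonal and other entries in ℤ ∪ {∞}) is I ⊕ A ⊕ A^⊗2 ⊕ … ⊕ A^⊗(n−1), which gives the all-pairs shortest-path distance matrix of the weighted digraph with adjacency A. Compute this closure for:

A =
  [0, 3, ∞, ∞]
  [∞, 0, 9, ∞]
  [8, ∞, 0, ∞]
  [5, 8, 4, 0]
Closure =
  [0, 3, 12, ∞]
  [17, 0, 9, ∞]
  [8, 11, 0, ∞]
  [5, 8, 4, 0]

This is the Floyd-Warshall all-pairs shortest-path computation. For each intermediate vertex k = 0, 1, …, 3, update dist[i][j] ← min(dist[i][j], dist[i][k] + dist[k][j]). The final matrix gives, for each (i, j), the minimum total weight of any directed path from i to j (possibly empty when i = j).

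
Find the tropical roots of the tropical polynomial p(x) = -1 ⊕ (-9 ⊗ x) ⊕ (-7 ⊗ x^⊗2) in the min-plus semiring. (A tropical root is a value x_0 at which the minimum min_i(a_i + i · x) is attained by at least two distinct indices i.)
Roots: {-2, 8}

Each tropical root is a break point of the lower envelope of the lines y = a_i + i · x (there are 3 lines, with slopes 0, 1, ..., 2). Only the lines that attain the minimum somewhere contribute to roots; other lines are dominated. Here the surviving (envelope) indices are i = 2, i = 1, i = 0.
Intersections between consecutive envelope lines give the roots: for adjacent envelope indices i < j the intersection is x = (a_i − a_j) / (j − i). Reading off the sorted break points: {-2, 8}.
Verification: at each break x_0, at least two indices attain the minimum of min_i(a_i + i · x_0).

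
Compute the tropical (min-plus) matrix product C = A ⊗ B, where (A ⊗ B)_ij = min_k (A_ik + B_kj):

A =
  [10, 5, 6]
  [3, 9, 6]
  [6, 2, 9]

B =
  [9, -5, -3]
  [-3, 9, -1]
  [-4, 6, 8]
A ⊗ B =
  [2, 5, 4]
  [2, -2, 0]
  [-1, 1, 1]

Apply the min-plus product entry-by-entry:
  C[0][0] = min over k of (A[0][0] + B[0][0] = 10 + 9 = 19, A[0][1] + B[1][0] = 5 + -3 = 2, A[0][2] + B[2][0] = 6 + -4 = 2) = 2 (attained at k = 1)
  C[0][1] = min over k of (A[0][0] + B[0][1] = 10 + -5 = 5, A[0][1] + B[1][1] = 5 + 9 = 14, A[0][2] + B[2][1] = 6 + 6 = 12) = 5 (attained at k = 0)
  C[0][2] = min over k of (A[0][0] + B[0][2] = 10 + -3 = 7, A[0][1] + B[1][2] = 5 + -1 = 4, A[0][2] + B[2][2] = 6 + 8 = 14) = 4 (attained at k = 1)
  C[1][0] = min over k of (A[1][0] + B[0][0] = 3 + 9 = 12, A[1][1] + B[1][0] = 9 + -3 = 6, A[1][2] + B[2][0] = 6 + -4 = 2) = 2 (attained at k = 2)
  C[1][1] = min over k of (A[1][0] + B[0][1] = 3 + -5 = -2, A[1][1] + B[1][1] = 9 + 9 = 18, A[1][2] + B[2][1] = 6 + 6 = 12) = -2 (attained at k = 0)
  C[1][2] = min over k of (A[1][0] + B[0][2] = 3 + -3 = 0, A[1][1] + B[1][2] = 9 + -1 = 8, A[1][2] + B[2][2] = 6 + 8 = 14) = 0 (attained at k = 0)
  C[2][0] = min over k of (A[2][0] + B[0][0] = 6 + 9 = 15, A[2][1] + B[1][0] = 2 + -3 = -1, A[2][2] + B[2][0] = 9 + -4 = 5) = -1 (attained at k = 1)
  C[2][1] = min over k of (A[2][0] + B[0][1] = 6 + -5 = 1, A[2][1] + B[1][1] = 2 + 9 = 11, A[2][2] + B[2][1] = 9 + 6 = 15) = 1 (attained at k = 0)
  C[2][2] = min over k of (A[2][0] + B[0][2] = 6 + -3 = 3, A[2][1] + B[1][2] = 2 + -1 = 1, A[2][2] + B[2][2] = 9 + 8 = 17) = 1 (attained at k = 1)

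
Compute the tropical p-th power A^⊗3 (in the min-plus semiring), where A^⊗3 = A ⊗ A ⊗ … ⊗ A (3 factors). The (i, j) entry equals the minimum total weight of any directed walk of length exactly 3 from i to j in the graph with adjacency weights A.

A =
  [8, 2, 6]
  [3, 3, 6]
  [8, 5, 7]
A^⊗3 =
  [8, 7, 11]
  [8, 8, 11]
  [11, 10, 14]

Each entry (A^⊗3)_ij equals the minimum over all length-3 walks i = v_0 → v_1 → … → v_3 = j of Σ_t A[v_t][v_{t+1}]. For example, for (i, j) = (0, 2) we minimise over 9 possible intermediate vertex sequences; the minimum is 11, attained along the walk 0 → 1 → 0 → 2.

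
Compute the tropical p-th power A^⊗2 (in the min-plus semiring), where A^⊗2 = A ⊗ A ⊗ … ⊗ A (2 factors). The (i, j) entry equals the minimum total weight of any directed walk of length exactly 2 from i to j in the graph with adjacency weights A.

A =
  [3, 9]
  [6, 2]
A^⊗2 =
  [6, 11]
  [8, 4]

Each entry (A^⊗2)_ij equals the minimum over all length-2 walks i = v_0 → v_1 → … → v_2 = j of Σ_t A[v_t][v_{t+1}]. For example, for (i, j) = (0, 1) we minimise over 2 possible intermediate vertex sequences; the minimum is 11, attained along the walk 0 → 1 → 1.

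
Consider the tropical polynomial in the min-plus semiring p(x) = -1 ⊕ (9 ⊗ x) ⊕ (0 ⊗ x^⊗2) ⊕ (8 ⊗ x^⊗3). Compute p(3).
p(3) = -1

A tropical monomial a ⊗ x^⊗i evaluates to a + i · x. Evaluating each term at x = 3:
  Term 0 contributes -1 + 0 · 3 = -1
  Term 1 contributes 9 + 1 · 3 = 12
  Term 2 contributes 0 + 2 · 3 = 6
  Term 3 contributes 8 + 3 · 3 = 17
p(3) = ⊕ of these = min[-1, 12, 6, 17] = -1.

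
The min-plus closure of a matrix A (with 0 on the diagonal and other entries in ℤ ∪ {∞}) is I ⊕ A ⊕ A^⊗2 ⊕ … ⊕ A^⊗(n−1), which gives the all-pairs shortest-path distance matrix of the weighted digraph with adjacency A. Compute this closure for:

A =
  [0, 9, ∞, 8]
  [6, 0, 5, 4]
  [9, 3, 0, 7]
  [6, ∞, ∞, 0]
Closure =
  [0, 9, 14, 8]
  [6, 0, 5, 4]
  [9, 3, 0, 7]
  [6, 15, 20, 0]

This is the Floyd-Warshall all-pairs shortest-path computation. For each intermediate vertex k = 0, 1, …, 3, update dist[i][j] ← min(dist[i][j], dist[i][k] + dist[k][j]). The final matrix gives, for each (i, j), the minimum total weight of any directed path from i to j (possibly empty when i = j).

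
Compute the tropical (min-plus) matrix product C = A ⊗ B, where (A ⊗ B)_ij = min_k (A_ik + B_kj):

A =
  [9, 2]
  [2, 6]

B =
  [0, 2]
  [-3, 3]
A ⊗ B =
  [-1, 5]
  [2, 4]

Apply the min-plus product entry-by-entry:
  C[0][0] = min over k of (A[0][0] + B[0][0] = 9 + 0 = 9, A[0][1] + B[1][0] = 2 + -3 = -1) = -1 (attained at k = 1)
  C[0][1] = min over k of (A[0][0] + B[0][1] = 9 + 2 = 11, A[0][1] + B[1][1] = 2 + 3 = 5) = 5 (attained at k = 1)
  C[1][0] = min over k of (A[1][0] + B[0][0] = 2 + 0 = 2, A[1][1] + B[1][0] = 6 + -3 = 3) = 2 (attained at k = 0)
  C[1][1] = min over k of (A[1][0] + B[0][1] = 2 + 2 = 4, A[1][1] + B[1][1] = 6 + 3 = 9) = 4 (attained at k = 0)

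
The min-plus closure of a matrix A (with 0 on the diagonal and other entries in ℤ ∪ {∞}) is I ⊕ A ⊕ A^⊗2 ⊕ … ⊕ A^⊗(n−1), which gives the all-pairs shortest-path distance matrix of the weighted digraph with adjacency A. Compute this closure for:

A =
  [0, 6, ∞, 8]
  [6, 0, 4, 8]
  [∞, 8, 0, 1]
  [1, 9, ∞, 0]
Closure =
  [0, 6, 10, 8]
  [6, 0, 4, 5]
  [2, 8, 0, 1]
  [1, 7, 11, 0]

This is the Floyd-Warshall all-pairs shortest-path computation. For each intermediate vertex k = 0, 1, …, 3, update dist[i][j] ← min(dist[i][j], dist[i][k] + dist[k][j]). The final matrix gives, for each (i, j), the minimum total weight of any directed path from i to j (possibly empty when i = j).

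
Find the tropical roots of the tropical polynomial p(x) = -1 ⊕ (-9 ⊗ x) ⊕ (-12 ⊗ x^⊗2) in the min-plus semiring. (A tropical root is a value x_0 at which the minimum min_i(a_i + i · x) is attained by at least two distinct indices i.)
Roots: {3, 8}

Each tropical root is a break point of the lower envelope of the lines y = a_i + i · x (there are 3 lines, with slopes 0, 1, ..., 2). Only the lines that attain the minimum somewhere contribute to roots; other lines are dominated. Here the surviving (envelope) indices are i = 2, i = 1, i = 0.
Intersections between consecutive envelope lines give the roots: for adjacent envelope indices i < j the intersection is x = (a_i − a_j) / (j − i). Reading off the sorted break points: {3, 8}.
Verification: at each break x_0, at least two indices attain the minimum of min_i(a_i + i · x_0).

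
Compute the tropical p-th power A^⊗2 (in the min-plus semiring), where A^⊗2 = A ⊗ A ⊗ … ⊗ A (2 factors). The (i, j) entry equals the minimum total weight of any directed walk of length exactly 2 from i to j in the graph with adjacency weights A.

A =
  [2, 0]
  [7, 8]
A^⊗2 =
  [4, 2]
  [9, 7]

Each entry (A^⊗2)_ij equals the minimum over all length-2 walks i = v_0 → v_1 → … → v_2 = j of Σ_t A[v_t][v_{t+1}]. For example, for (i, j) = (0, 1) we minimise over 2 possible intermediate vertex sequences; the minimum is 2, attained along the walk 0 → 0 → 1.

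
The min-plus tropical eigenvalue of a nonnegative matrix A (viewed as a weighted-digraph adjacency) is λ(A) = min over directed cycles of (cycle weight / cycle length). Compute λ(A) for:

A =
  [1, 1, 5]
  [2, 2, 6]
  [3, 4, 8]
λ(A) = 1

Enumerate directed cycles and compute their means (weight / length). Sample:
  cycle 0 → 0: weight = 1, length = 1, mean = 1/1 ≈ 1.000
  cycle 1 → 1: weight = 2, length = 1, mean = 2/1 ≈ 2.000
  cycle 2 → 2: weight = 8, length = 1, mean = 8/1 ≈ 8.000
  cycle 0 → 1 → 0: weight = 3, length = 2, mean = 3/2 ≈ 1.500
  cycle 0 → 2 → 0: weight = 8, length = 2, mean = 8/2 ≈ 4.000
  cycle 1 → 0 → 1: weight = 3, length = 2, mean = 3/2 ≈ 1.500
Minimum mean = 1.000, attained e.g. along the cycle 0 → 0 with weight 1 and length 1. So λ(A) = 1/1 = 1.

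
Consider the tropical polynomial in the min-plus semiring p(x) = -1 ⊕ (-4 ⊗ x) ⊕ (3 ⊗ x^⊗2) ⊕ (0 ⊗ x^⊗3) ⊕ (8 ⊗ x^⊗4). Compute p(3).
p(3) = -1

A tropical monomial a ⊗ x^⊗i evaluates to a + i · x. Evaluating each term at x = 3:
  Term 0 contributes -1 + 0 · 3 = -1
  Term 1 contributes -4 + 1 · 3 = -1
  Term 2 contributes 3 + 2 · 3 = 9
  Term 3 contributes 0 + 3 · 3 = 9
  Term 4 contributes 8 + 4 · 3 = 20
p(3) = ⊕ of these = min[-1, -1, 9, 9, 20] = -1.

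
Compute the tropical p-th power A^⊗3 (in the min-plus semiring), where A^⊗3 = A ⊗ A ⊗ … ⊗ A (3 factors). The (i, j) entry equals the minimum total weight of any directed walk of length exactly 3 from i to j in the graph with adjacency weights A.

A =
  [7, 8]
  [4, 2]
A^⊗3 =
  [14, 12]
  [8, 6]

Each entry (A^⊗3)_ij equals the minimum over all length-3 walks i = v_0 → v_1 → … → v_3 = j of Σ_t A[v_t][v_{t+1}]. For example, for (i, j) = (0, 1) we minimise over 4 possible intermediate vertex sequences; the minimum is 12, attained along the walk 0 → 1 → 1 → 1.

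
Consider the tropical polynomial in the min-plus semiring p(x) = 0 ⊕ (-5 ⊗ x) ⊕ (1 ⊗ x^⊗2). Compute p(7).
p(7) = 0

A tropical monomial a ⊗ x^⊗i evaluates to a + i · x. Evaluating each term at x = 7:
  Term 0 contributes 0 + 0 · 7 = 0
  Term 1 contributes -5 + 1 · 7 = 2
  Term 2 contributes 1 + 2 · 7 = 15
p(7) = ⊕ of these = min[0, 2, 15] = 0.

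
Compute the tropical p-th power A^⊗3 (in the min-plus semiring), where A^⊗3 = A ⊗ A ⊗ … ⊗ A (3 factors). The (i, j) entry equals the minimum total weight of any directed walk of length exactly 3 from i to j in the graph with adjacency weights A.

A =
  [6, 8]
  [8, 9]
A^⊗3 =
  [18, 20]
  [20, 22]

Each entry (A^⊗3)_ij equals the minimum over all length-3 walks i = v_0 → v_1 → … → v_3 = j of Σ_t A[v_t][v_{t+1}]. For example, for (i, j) = (0, 1) we minimise over 4 possible intermediate vertex sequences; the minimum is 20, attained along the walk 0 → 0 → 0 → 1.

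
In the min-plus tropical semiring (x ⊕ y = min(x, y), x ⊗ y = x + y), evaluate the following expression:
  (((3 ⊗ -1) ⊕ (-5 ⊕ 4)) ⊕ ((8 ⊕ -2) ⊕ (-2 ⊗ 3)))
(((3 ⊗ -1) ⊕ (-5 ⊕ 4)) ⊕ ((8 ⊕ -2) ⊕ (-2 ⊗ 3))) = -5

Expand innermost to outermost. Recall ⊕ takes the minimum of its arguments and ⊗ takes their sum. Working out the expression (((3 ⊗ -1) ⊕ (-5 ⊕ 4)) ⊕ ((8 ⊕ -2) ⊕ (-2 ⊗ 3))) gives -5.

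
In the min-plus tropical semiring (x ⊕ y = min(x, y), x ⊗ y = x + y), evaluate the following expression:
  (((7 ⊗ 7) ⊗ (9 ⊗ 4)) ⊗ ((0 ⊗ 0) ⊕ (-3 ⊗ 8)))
(((7 ⊗ 7) ⊗ (9 ⊗ 4)) ⊗ ((0 ⊗ 0) ⊕ (-3 ⊗ 8))) = 27

Expand innermost to outermost. Recall ⊕ takes the minimum of its arguments and ⊗ takes their sum. Working out the expression (((7 ⊗ 7) ⊗ (9 ⊗ 4)) ⊗ ((0 ⊗ 0) ⊕ (-3 ⊗ 8))) gives 27.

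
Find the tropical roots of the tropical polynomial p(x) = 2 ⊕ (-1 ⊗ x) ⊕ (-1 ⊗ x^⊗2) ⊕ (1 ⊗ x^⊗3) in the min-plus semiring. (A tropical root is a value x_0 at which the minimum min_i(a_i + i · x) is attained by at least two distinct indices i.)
Roots: {-2, 0, 3}

Each tropical root is a break point of the lower envelope of the lines y = a_i + i · x (there are 4 lines, with slopes 0, 1, ..., 3). Only the lines that attain the minimum somewhere contribute to roots; other lines are dominated. Here the surviving (envelope) indices are i = 3, i = 2, i = 1, i = 0.
Intersections between consecutive envelope lines give the roots: for adjacent envelope indices i < j the intersection is x = (a_i − a_j) / (j − i). Reading off the sorted break points: {-2, 0, 3}.
Verification: at each break x_0, at least two indices attain the minimum of min_i(a_i + i · x_0).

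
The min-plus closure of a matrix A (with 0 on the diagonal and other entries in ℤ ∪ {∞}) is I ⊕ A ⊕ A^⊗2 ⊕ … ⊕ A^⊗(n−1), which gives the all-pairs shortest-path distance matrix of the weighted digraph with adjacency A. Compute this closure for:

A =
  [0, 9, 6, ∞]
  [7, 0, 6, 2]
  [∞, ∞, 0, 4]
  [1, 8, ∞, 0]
Closure =
  [0, 9, 6, 10]
  [3, 0, 6, 2]
  [5, 12, 0, 4]
  [1, 8, 7, 0]

This is the Floyd-Warshall all-pairs shortest-path computation. For each intermediate vertex k = 0, 1, …, 3, update dist[i][j] ← min(dist[i][j], dist[i][k] + dist[k][j]). The final matrix gives, for each (i, j), the minimum total weight of any directed path from i to j (possibly empty when i = j).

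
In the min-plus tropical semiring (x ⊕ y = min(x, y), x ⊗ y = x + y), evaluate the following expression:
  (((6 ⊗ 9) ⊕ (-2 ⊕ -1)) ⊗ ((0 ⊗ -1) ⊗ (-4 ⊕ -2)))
(((6 ⊗ 9) ⊕ (-2 ⊕ -1)) ⊗ ((0 ⊗ -1) ⊗ (-4 ⊕ -2))) = -7

Expand innermost to outermost. Recall ⊕ takes the minimum of its arguments and ⊗ takes their sum. Working out the expression (((6 ⊗ 9) ⊕ (-2 ⊕ -1)) ⊗ ((0 ⊗ -1) ⊗ (-4 ⊕ -2))) gives -7.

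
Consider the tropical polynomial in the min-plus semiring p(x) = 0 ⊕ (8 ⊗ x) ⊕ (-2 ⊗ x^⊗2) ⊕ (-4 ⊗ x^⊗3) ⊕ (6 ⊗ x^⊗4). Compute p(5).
p(5) = 0

A tropical monomial a ⊗ x^⊗i evaluates to a + i · x. Evaluating each term at x = 5:
  Term 0 contributes 0 + 0 · 5 = 0
  Term 1 contributes 8 + 1 · 5 = 13
  Term 2 contributes -2 + 2 · 5 = 8
  Term 3 contributes -4 + 3 · 5 = 11
  Term 4 contributes 6 + 4 · 5 = 26
p(5) = ⊕ of these = min[0, 13, 8, 11, 26] = 0.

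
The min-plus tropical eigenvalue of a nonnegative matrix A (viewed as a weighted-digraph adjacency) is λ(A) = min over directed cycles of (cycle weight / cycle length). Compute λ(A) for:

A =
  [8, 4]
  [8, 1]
λ(A) = 1

Enumerate directed cycles and compute their means (weight / length). Sample:
  cycle 0 → 0: weight = 8, length = 1, mean = 8/1 ≈ 8.000
  cycle 1 → 1: weight = 1, length = 1, mean = 1/1 ≈ 1.000
  cycle 0 → 1 → 0: weight = 12, length = 2, mean = 12/2 ≈ 6.000
  cycle 1 → 0 → 1: weight = 12, length = 2, mean = 12/2 ≈ 6.000
Minimum mean = 1.000, attained e.g. along the cycle 1 → 1 with weight 1 and length 1. So λ(A) = 1/1 = 1.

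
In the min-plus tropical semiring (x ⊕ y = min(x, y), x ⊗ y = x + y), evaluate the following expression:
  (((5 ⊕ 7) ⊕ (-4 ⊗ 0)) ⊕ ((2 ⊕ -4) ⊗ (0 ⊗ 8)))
(((5 ⊕ 7) ⊕ (-4 ⊗ 0)) ⊕ ((2 ⊕ -4) ⊗ (0 ⊗ 8))) = -4

Expand innermost to outermost. Recall ⊕ takes the minimum of its arguments and ⊗ takes their sum. Working out the expression (((5 ⊕ 7) ⊕ (-4 ⊗ 0)) ⊕ ((2 ⊕ -4) ⊗ (0 ⊗ 8))) gives -4.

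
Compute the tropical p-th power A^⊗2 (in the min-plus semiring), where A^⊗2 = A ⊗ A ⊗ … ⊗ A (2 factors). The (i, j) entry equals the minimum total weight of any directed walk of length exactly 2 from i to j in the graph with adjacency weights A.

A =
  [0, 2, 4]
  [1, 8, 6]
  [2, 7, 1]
A^⊗2 =
  [0, 2, 4]
  [1, 3, 5]
  [2, 4, 2]

Each entry (A^⊗2)_ij equals the minimum over all length-2 walks i = v_0 → v_1 → … → v_2 = j of Σ_t A[v_t][v_{t+1}]. For example, for (i, j) = (0, 2) we minimise over 3 possible intermediate vertex sequences; the minimum is 4, attained along the walk 0 → 0 → 2.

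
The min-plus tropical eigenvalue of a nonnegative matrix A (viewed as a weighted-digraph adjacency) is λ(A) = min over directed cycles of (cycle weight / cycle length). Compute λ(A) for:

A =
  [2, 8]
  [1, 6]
λ(A) = 2

Enumerate directed cycles and compute their means (weight / length). Sample:
  cycle 0 → 0: weight = 2, length = 1, mean = 2/1 ≈ 2.000
  cycle 1 → 1: weight = 6, length = 1, mean = 6/1 ≈ 6.000
  cycle 0 → 1 → 0: weight = 9, length = 2, mean = 9/2 ≈ 4.500
  cycle 1 → 0 → 1: weight = 9, length = 2, mean = 9/2 ≈ 4.500
Minimum mean = 2.000, attained e.g. along the cycle 0 → 0 with weight 2 and length 1. So λ(A) = 2/1 = 2.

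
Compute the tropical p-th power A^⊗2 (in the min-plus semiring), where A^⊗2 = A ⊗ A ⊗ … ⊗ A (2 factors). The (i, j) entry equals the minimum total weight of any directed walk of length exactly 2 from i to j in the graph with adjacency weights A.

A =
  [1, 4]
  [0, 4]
A^⊗2 =
  [2, 5]
  [1, 4]

Each entry (A^⊗2)_ij equals the minimum over all length-2 walks i = v_0 → v_1 → … → v_2 = j of Σ_t A[v_t][v_{t+1}]. For example, for (i, j) = (0, 1) we minimise over 2 possible intermediate vertex sequences; the minimum is 5, attained along the walk 0 → 0 → 1.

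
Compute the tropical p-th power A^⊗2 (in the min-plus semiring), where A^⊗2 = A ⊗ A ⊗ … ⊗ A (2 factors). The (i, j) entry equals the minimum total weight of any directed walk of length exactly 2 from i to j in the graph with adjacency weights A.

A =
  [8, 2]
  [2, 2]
A^⊗2 =
  [4, 4]
  [4, 4]

Each entry (A^⊗2)_ij equals the minimum over all length-2 walks i = v_0 → v_1 → … → v_2 = j of Σ_t A[v_t][v_{t+1}]. For example, for (i, j) = (0, 1) we minimise over 2 possible intermediate vertex sequences; the minimum is 4, attained along the walk 0 → 1 → 1.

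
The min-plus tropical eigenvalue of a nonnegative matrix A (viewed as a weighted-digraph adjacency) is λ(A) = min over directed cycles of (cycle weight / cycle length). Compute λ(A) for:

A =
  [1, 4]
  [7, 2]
λ(A) = 1

Enumerate directed cycles and compute their means (weight / length). Sample:
  cycle 0 → 0: weight = 1, length = 1, mean = 1/1 ≈ 1.000
  cycle 1 → 1: weight = 2, length = 1, mean = 2/1 ≈ 2.000
  cycle 0 → 1 → 0: weight = 11, length = 2, mean = 11/2 ≈ 5.500
  cycle 1 → 0 → 1: weight = 11, length = 2, mean = 11/2 ≈ 5.500
Minimum mean = 1.000, attained e.g. along the cycle 0 → 0 with weight 1 and length 1. So λ(A) = 1/1 = 1.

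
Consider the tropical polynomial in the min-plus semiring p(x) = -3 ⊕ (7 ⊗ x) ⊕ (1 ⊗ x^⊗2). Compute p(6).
p(6) = -3

A tropical monomial a ⊗ x^⊗i evaluates to a + i · x. Evaluating each term at x = 6:
  Term 0 contributes -3 + 0 · 6 = -3
  Term 1 contributes 7 + 1 · 6 = 13
  Term 2 contributes 1 + 2 · 6 = 13
p(6) = ⊕ of these = min[-3, 13, 13] = -3.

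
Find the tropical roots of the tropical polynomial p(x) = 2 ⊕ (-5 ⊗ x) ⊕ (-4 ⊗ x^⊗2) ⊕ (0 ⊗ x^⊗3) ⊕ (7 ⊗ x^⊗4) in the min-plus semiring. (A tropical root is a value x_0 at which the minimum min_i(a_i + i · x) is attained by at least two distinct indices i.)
Roots: {-7, -4, -1, 7}

Each tropical root is a break point of the lower envelope of the lines y = a_i + i · x (there are 5 lines, with slopes 0, 1, ..., 4). Only the lines that attain the minimum somewhere contribute to roots; other lines are dominated. Here the surviving (envelope) indices are i = 4, i = 3, i = 2, i = 1, i = 0.
Intersections between consecutive envelope lines give the roots: for adjacent envelope indices i < j the intersection is x = (a_i − a_j) / (j − i). Reading off the sorted break points: {-7, -4, -1, 7}.
Verification: at each break x_0, at least two indices attain the minimum of min_i(a_i + i · x_0).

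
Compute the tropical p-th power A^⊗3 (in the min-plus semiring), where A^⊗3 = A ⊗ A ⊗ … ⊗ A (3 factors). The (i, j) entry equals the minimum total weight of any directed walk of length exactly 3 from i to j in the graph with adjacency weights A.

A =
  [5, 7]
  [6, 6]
A^⊗3 =
  [15, 17]
  [16, 18]

Each entry (A^⊗3)_ij equals the minimum over all length-3 walks i = v_0 → v_1 → … → v_3 = j of Σ_t A[v_t][v_{t+1}]. For example, for (i, j) = (0, 1) we minimise over 4 possible intermediate vertex sequences; the minimum is 17, attained along the walk 0 → 0 → 0 → 1.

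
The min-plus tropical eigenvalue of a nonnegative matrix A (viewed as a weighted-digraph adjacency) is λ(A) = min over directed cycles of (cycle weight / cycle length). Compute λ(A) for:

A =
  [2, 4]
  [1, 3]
λ(A) = 2

Enumerate directed cycles and compute their means (weight / length). Sample:
  cycle 0 → 0: weight = 2, length = 1, mean = 2/1 ≈ 2.000
  cycle 1 → 1: weight = 3, length = 1, mean = 3/1 ≈ 3.000
  cycle 0 → 1 → 0: weight = 5, length = 2, mean = 5/2 ≈ 2.500
  cycle 1 → 0 → 1: weight = 5, length = 2, mean = 5/2 ≈ 2.500
Minimum mean = 2.000, attained e.g. along the cycle 0 → 0 with weight 2 and length 1. So λ(A) = 2/1 = 2.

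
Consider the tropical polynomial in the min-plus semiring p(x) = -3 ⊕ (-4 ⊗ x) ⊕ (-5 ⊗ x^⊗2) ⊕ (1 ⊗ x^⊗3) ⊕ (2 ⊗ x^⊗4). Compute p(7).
p(7) = -3

A tropical monomial a ⊗ x^⊗i evaluates to a + i · x. Evaluating each term at x = 7:
  Term 0 contributes -3 + 0 · 7 = -3
  Term 1 contributes -4 + 1 · 7 = 3
  Term 2 contributes -5 + 2 · 7 = 9
  Term 3 contributes 1 + 3 · 7 = 22
  Term 4 contributes 2 + 4 · 7 = 30
p(7) = ⊕ of these = min[-3, 3, 9, 22, 30] = -3.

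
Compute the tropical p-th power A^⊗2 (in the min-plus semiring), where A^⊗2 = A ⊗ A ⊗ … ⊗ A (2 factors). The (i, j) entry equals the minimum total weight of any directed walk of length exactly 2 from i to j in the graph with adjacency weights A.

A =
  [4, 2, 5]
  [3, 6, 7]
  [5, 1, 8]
A^⊗2 =
  [5, 6, 9]
  [7, 5, 8]
  [4, 7, 8]

Each entry (A^⊗2)_ij equals the minimum over all length-2 walks i = v_0 → v_1 → … → v_2 = j of Σ_t A[v_t][v_{t+1}]. For example, for (i, j) = (0, 2) we minimise over 3 possible intermediate vertex sequences; the minimum is 9, attained along the walk 0 → 0 → 2.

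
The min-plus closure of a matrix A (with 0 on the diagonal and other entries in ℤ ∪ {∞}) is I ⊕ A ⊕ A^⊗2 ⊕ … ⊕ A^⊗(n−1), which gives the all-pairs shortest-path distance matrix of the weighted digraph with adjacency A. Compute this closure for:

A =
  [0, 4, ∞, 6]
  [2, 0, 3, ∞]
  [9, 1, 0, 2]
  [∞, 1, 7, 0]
Closure =
  [0, 4, 7, 6]
  [2, 0, 3, 5]
  [3, 1, 0, 2]
  [3, 1, 4, 0]

This is the Floyd-Warshall all-pairs shortest-path computation. For each intermediate vertex k = 0, 1, …, 3, update dist[i][j] ← min(dist[i][j], dist[i][k] + dist[k][j]). The final matrix gives, for each (i, j), the minimum total weight of any directed path from i to j (possibly empty when i = j).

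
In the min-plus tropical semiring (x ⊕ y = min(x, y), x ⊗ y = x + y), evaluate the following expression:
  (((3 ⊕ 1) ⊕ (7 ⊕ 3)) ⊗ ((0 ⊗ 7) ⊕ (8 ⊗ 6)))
(((3 ⊕ 1) ⊕ (7 ⊕ 3)) ⊗ ((0 ⊗ 7) ⊕ (8 ⊗ 6))) = 8

Expand innermost to outermost. Recall ⊕ takes the minimum of its arguments and ⊗ takes their sum. Working out the expression (((3 ⊕ 1) ⊕ (7 ⊕ 3)) ⊗ ((0 ⊗ 7) ⊕ (8 ⊗ 6))) gives 8.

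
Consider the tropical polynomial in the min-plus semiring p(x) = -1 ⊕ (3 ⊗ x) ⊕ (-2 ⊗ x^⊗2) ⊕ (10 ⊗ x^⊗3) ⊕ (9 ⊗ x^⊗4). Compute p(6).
p(6) = -1

A tropical monomial a ⊗ x^⊗i evaluates to a + i · x. Evaluating each term at x = 6:
  Term 0 contributes -1 + 0 · 6 = -1
  Term 1 contributes 3 + 1 · 6 = 9
  Term 2 contributes -2 + 2 · 6 = 10
  Term 3 contributes 10 + 3 · 6 = 28
  Term 4 contributes 9 + 4 · 6 = 33
p(6) = ⊕ of these = min[-1, 9, 10, 28, 33] = -1.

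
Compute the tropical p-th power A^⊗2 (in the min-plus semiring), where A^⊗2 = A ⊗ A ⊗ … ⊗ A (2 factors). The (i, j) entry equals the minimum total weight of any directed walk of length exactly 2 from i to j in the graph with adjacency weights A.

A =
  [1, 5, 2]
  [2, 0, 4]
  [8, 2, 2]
A^⊗2 =
  [2, 4, 3]
  [2, 0, 4]
  [4, 2, 4]

Each entry (A^⊗2)_ij equals the minimum over all length-2 walks i = v_0 → v_1 → … → v_2 = j of Σ_t A[v_t][v_{t+1}]. For example, for (i, j) = (0, 2) we minimise over 3 possible intermediate vertex sequences; the minimum is 3, attained along the walk 0 → 0 → 2.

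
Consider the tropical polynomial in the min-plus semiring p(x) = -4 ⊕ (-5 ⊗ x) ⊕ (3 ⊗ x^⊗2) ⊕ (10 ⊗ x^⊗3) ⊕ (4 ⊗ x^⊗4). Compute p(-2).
p(-2) = -7

A tropical monomial a ⊗ x^⊗i evaluates to a + i · x. Evaluating each term at x = -2:
  Term 0 contributes -4 + 0 · -2 = -4
  Term 1 contributes -5 + 1 · -2 = -7
  Term 2 contributes 3 + 2 · -2 = -1
  Term 3 contributes 10 + 3 · -2 = 4
  Term 4 contributes 4 + 4 · -2 = -4
p(-2) = ⊕ of these = min[-4, -7, -1, 4, -4] = -7.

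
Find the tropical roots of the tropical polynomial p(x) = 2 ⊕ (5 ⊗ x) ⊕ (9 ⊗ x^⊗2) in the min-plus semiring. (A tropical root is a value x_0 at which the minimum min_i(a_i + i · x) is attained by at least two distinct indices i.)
Roots: {-4, -3}

Each tropical root is a break point of the lower envelope of the lines y = a_i + i · x (there are 3 lines, with slopes 0, 1, ..., 2). Only the lines that attain the minimum somewhere contribute to roots; other lines are dominated. Here the surviving (envelope) indices are i = 2, i = 1, i = 0.
Intersections between consecutive envelope lines give the roots: for adjacent envelope indices i < j the intersection is x = (a_i − a_j) / (j − i). Reading off the sorted break points: {-4, -3}.
Verification: at each break x_0, at least two indices attain the minimum of min_i(a_i + i · x_0).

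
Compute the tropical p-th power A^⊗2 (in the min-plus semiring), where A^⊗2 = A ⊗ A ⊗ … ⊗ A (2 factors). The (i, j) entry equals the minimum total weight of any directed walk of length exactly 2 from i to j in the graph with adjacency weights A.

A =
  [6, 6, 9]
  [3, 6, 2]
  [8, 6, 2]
A^⊗2 =
  [9, 12, 8]
  [9, 8, 4]
  [9, 8, 4]

Each entry (A^⊗2)_ij equals the minimum over all length-2 walks i = v_0 → v_1 → … → v_2 = j of Σ_t A[v_t][v_{t+1}]. For example, for (i, j) = (0, 2) we minimise over 3 possible intermediate vertex sequences; the minimum is 8, attained along the walk 0 → 1 → 2.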